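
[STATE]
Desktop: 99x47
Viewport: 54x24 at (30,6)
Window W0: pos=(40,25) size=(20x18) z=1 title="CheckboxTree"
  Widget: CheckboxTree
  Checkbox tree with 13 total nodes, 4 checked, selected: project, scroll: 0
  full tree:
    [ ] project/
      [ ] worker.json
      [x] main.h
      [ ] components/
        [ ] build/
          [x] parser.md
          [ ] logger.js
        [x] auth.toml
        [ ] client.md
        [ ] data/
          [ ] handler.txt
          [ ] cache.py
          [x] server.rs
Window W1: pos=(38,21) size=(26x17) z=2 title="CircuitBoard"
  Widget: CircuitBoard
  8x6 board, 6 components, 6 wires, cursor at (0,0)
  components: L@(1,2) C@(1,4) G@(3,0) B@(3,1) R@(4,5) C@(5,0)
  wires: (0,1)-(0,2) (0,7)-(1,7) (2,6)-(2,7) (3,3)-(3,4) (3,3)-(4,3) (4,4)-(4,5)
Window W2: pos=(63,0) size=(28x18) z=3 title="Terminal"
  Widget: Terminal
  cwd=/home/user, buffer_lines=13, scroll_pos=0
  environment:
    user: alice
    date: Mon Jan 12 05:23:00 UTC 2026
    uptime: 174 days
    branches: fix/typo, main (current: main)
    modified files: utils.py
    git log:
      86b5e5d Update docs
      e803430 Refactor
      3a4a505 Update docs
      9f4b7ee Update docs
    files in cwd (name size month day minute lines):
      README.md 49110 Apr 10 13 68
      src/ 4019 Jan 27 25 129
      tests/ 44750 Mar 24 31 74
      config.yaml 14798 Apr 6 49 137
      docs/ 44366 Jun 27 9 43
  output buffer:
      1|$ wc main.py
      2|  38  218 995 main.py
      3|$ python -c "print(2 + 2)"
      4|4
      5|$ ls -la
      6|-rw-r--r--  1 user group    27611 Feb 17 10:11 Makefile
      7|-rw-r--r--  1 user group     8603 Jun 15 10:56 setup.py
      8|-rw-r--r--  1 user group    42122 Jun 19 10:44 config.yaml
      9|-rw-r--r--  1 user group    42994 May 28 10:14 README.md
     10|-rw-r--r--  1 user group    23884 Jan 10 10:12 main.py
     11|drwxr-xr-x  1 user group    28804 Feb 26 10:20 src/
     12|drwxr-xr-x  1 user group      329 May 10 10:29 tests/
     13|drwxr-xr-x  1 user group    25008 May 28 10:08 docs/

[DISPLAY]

                                 ┃4                   
                                 ┃$ ls -la            
                                 ┃-rw-r--r--  1 user g
                                 ┃-rw-r--r--  1 user g
                                 ┃-rw-r--r--  1 user g
                                 ┃-rw-r--r--  1 user g
                                 ┃-rw-r--r--  1 user g
                                 ┃drwxr-xr-x  1 user g
                                 ┃drwxr-xr-x  1 user g
                                 ┃drwxr-xr-x  1 user g
                                 ┃$ █                 
                                 ┗━━━━━━━━━━━━━━━━━━━━
                                                      
                                                      
                                                      
        ┏━━━━━━━━━━━━━━━━━━━━━━━━┓                    
        ┃ CircuitBoard           ┃                    
        ┠────────────────────────┨                    
        ┃   0 1 2 3 4 5 6 7      ┃                    
        ┃0  [.]  · ─ ·           ┃                    
        ┃                        ┃                    
        ┃1           L       C   ┃                    
        ┃                        ┃                    
        ┃2                       ┃                    


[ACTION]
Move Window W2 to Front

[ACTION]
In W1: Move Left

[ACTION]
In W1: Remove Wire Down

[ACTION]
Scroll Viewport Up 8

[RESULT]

                                 ┏━━━━━━━━━━━━━━━━━━━━
                                 ┃ Terminal           
                                 ┠────────────────────
                                 ┃$ wc main.py        
                                 ┃  38  218 995 main.p
                                 ┃$ python -c "print(2
                                 ┃4                   
                                 ┃$ ls -la            
                                 ┃-rw-r--r--  1 user g
                                 ┃-rw-r--r--  1 user g
                                 ┃-rw-r--r--  1 user g
                                 ┃-rw-r--r--  1 user g
                                 ┃-rw-r--r--  1 user g
                                 ┃drwxr-xr-x  1 user g
                                 ┃drwxr-xr-x  1 user g
                                 ┃drwxr-xr-x  1 user g
                                 ┃$ █                 
                                 ┗━━━━━━━━━━━━━━━━━━━━
                                                      
                                                      
                                                      
        ┏━━━━━━━━━━━━━━━━━━━━━━━━┓                    
        ┃ CircuitBoard           ┃                    
        ┠────────────────────────┨                    


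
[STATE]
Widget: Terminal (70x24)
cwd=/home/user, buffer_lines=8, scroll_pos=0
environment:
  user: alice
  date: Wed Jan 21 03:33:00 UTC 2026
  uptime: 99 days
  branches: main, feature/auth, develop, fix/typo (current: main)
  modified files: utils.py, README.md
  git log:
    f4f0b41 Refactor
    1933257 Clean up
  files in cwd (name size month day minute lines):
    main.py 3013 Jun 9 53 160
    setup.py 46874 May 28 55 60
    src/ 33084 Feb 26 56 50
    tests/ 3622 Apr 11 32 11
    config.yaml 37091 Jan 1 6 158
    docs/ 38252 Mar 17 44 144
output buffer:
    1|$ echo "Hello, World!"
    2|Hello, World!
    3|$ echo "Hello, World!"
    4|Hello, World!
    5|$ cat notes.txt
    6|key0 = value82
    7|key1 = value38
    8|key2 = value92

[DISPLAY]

$ echo "Hello, World!"                                                
Hello, World!                                                         
$ echo "Hello, World!"                                                
Hello, World!                                                         
$ cat notes.txt                                                       
key0 = value82                                                        
key1 = value38                                                        
key2 = value92                                                        
$ █                                                                   
                                                                      
                                                                      
                                                                      
                                                                      
                                                                      
                                                                      
                                                                      
                                                                      
                                                                      
                                                                      
                                                                      
                                                                      
                                                                      
                                                                      
                                                                      


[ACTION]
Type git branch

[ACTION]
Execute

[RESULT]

$ echo "Hello, World!"                                                
Hello, World!                                                         
$ echo "Hello, World!"                                                
Hello, World!                                                         
$ cat notes.txt                                                       
key0 = value82                                                        
key1 = value38                                                        
key2 = value92                                                        
$ git branch                                                          
* main                                                                
  feature/auth                                                        
  develop                                                             
  fix/typo                                                            
$ █                                                                   
                                                                      
                                                                      
                                                                      
                                                                      
                                                                      
                                                                      
                                                                      
                                                                      
                                                                      
                                                                      


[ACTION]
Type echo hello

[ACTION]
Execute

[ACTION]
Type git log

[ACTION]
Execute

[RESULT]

$ echo "Hello, World!"                                                
Hello, World!                                                         
$ echo "Hello, World!"                                                
Hello, World!                                                         
$ cat notes.txt                                                       
key0 = value82                                                        
key1 = value38                                                        
key2 = value92                                                        
$ git branch                                                          
* main                                                                
  feature/auth                                                        
  develop                                                             
  fix/typo                                                            
$ echo hello                                                          
hello                                                                 
$ git log                                                             
f4f0b41 Refactor                                                      
1933257 Clean up                                                      
$ █                                                                   
                                                                      
                                                                      
                                                                      
                                                                      
                                                                      


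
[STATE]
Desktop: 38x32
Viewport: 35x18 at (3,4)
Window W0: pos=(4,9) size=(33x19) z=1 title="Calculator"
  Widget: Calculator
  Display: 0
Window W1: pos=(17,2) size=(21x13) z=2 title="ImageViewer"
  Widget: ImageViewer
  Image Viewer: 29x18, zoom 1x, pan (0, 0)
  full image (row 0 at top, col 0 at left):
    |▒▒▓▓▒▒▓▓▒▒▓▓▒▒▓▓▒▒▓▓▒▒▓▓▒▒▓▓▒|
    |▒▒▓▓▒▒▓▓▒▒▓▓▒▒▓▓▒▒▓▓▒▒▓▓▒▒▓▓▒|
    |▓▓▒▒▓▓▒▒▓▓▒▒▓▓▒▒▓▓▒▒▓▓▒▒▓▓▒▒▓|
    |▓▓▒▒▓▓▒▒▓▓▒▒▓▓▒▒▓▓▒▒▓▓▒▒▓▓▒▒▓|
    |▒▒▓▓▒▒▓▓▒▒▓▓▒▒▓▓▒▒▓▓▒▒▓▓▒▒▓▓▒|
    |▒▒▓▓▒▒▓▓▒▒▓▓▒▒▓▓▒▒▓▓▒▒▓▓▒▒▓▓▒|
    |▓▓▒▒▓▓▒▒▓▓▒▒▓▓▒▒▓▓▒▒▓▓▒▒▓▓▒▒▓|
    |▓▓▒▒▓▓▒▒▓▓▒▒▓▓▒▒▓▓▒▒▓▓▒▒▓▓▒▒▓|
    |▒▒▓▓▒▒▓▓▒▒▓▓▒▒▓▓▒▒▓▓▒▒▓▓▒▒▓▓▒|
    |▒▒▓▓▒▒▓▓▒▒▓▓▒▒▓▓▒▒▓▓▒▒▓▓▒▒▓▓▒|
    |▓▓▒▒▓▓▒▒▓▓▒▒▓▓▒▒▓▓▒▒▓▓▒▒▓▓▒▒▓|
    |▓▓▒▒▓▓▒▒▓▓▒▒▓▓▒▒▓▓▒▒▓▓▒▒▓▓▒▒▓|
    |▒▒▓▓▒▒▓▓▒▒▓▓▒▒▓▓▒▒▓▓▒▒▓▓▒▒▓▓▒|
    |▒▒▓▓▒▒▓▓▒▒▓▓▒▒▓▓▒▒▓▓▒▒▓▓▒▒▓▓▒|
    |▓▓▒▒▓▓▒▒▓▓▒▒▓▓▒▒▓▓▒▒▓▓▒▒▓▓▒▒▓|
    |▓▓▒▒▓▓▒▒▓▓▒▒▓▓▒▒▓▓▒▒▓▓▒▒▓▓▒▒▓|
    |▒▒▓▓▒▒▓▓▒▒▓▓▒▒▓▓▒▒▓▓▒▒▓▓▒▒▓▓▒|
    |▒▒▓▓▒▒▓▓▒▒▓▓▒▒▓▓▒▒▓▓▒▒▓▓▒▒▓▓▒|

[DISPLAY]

              ┠───────────────────┨
              ┃▒▒▓▓▒▒▓▓▒▒▓▓▒▒▓▓▒▒▓┃
              ┃▒▒▓▓▒▒▓▓▒▒▓▓▒▒▓▓▒▒▓┃
              ┃▓▓▒▒▓▓▒▒▓▓▒▒▓▓▒▒▓▓▒┃
              ┃▓▓▒▒▓▓▒▒▓▓▒▒▓▓▒▒▓▓▒┃
 ┏━━━━━━━━━━━━┃▒▒▓▓▒▒▓▓▒▒▓▓▒▒▓▓▒▒▓┃
 ┃ Calculator ┃▒▒▓▓▒▒▓▓▒▒▓▓▒▒▓▓▒▒▓┃
 ┠────────────┃▓▓▒▒▓▓▒▒▓▓▒▒▓▓▒▒▓▓▒┃
 ┃            ┃▓▓▒▒▓▓▒▒▓▓▒▒▓▓▒▒▓▓▒┃
 ┃┌───┬───┬───┃▒▒▓▓▒▒▓▓▒▒▓▓▒▒▓▓▒▒▓┃
 ┃│ 7 │ 8 │ 9 ┗━━━━━━━━━━━━━━━━━━━┛
 ┃├───┼───┼───┼───┤              ┃ 
 ┃│ 4 │ 5 │ 6 │ × │              ┃ 
 ┃├───┼───┼───┼───┤              ┃ 
 ┃│ 1 │ 2 │ 3 │ - │              ┃ 
 ┃├───┼───┼───┼───┤              ┃ 
 ┃│ 0 │ . │ = │ + │              ┃ 
 ┃├───┼───┼───┼───┤              ┃ 


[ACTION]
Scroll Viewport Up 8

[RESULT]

                                   
                                   
              ┏━━━━━━━━━━━━━━━━━━━┓
              ┃ ImageViewer       ┃
              ┠───────────────────┨
              ┃▒▒▓▓▒▒▓▓▒▒▓▓▒▒▓▓▒▒▓┃
              ┃▒▒▓▓▒▒▓▓▒▒▓▓▒▒▓▓▒▒▓┃
              ┃▓▓▒▒▓▓▒▒▓▓▒▒▓▓▒▒▓▓▒┃
              ┃▓▓▒▒▓▓▒▒▓▓▒▒▓▓▒▒▓▓▒┃
 ┏━━━━━━━━━━━━┃▒▒▓▓▒▒▓▓▒▒▓▓▒▒▓▓▒▒▓┃
 ┃ Calculator ┃▒▒▓▓▒▒▓▓▒▒▓▓▒▒▓▓▒▒▓┃
 ┠────────────┃▓▓▒▒▓▓▒▒▓▓▒▒▓▓▒▒▓▓▒┃
 ┃            ┃▓▓▒▒▓▓▒▒▓▓▒▒▓▓▒▒▓▓▒┃
 ┃┌───┬───┬───┃▒▒▓▓▒▒▓▓▒▒▓▓▒▒▓▓▒▒▓┃
 ┃│ 7 │ 8 │ 9 ┗━━━━━━━━━━━━━━━━━━━┛
 ┃├───┼───┼───┼───┤              ┃ 
 ┃│ 4 │ 5 │ 6 │ × │              ┃ 
 ┃├───┼───┼───┼───┤              ┃ 


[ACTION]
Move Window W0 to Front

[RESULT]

                                   
                                   
              ┏━━━━━━━━━━━━━━━━━━━┓
              ┃ ImageViewer       ┃
              ┠───────────────────┨
              ┃▒▒▓▓▒▒▓▓▒▒▓▓▒▒▓▓▒▒▓┃
              ┃▒▒▓▓▒▒▓▓▒▒▓▓▒▒▓▓▒▒▓┃
              ┃▓▓▒▒▓▓▒▒▓▓▒▒▓▓▒▒▓▓▒┃
              ┃▓▓▒▒▓▓▒▒▓▓▒▒▓▓▒▒▓▓▒┃
 ┏━━━━━━━━━━━━━━━━━━━━━━━━━━━━━━━┓┃
 ┃ Calculator                    ┃┃
 ┠───────────────────────────────┨┃
 ┃                              0┃┃
 ┃┌───┬───┬───┬───┐              ┃┃
 ┃│ 7 │ 8 │ 9 │ ÷ │              ┃┛
 ┃├───┼───┼───┼───┤              ┃ 
 ┃│ 4 │ 5 │ 6 │ × │              ┃ 
 ┃├───┼───┼───┼───┤              ┃ 


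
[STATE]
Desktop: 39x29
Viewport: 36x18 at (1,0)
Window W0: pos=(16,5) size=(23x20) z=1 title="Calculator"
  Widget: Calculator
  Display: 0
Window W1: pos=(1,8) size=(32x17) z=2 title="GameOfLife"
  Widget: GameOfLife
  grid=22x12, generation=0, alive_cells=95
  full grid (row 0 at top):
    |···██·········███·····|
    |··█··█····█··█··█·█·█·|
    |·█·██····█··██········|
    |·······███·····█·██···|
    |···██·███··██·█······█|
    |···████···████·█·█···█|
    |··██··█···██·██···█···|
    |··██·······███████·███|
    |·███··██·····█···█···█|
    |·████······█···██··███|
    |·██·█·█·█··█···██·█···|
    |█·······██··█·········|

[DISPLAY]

                                    
                                    
                                    
                                    
                                    
               ┏━━━━━━━━━━━━━━━━━━━━
               ┃ Calculator         
               ┠────────────────────
┏━━━━━━━━━━━━━━━━━━━━━━━━━━━━━━┓    
┃ GameOfLife                   ┃┐   
┠──────────────────────────────┨│   
┃Gen: 0                        ┃┤   
┃···██·········███·····        ┃│   
┃··█··█····█··█··█·█·█·        ┃┤   
┃·█·██····█··██········        ┃│   
┃·······███·····█·██···        ┃┤   
┃···██·███··██·█······█        ┃│   
┃···████···████·█·█···█        ┃┤   


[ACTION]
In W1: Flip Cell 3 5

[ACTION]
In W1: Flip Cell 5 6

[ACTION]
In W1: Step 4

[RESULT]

                                    
                                    
                                    
                                    
                                    
               ┏━━━━━━━━━━━━━━━━━━━━
               ┃ Calculator         
               ┠────────────────────
┏━━━━━━━━━━━━━━━━━━━━━━━━━━━━━━┓    
┃ GameOfLife                   ┃┐   
┠──────────────────────────────┨│   
┃Gen: 4                        ┃┤   
┃··█·········██········        ┃│   
┃·█··█·█·····█··███····        ┃┤   
┃█··██··██···██·█·█····        ┃│   
┃·█·█·██·██··█···██····        ┃┤   
┃·········█···███···█··        ┃│   
┃·············██···███·        ┃┤   


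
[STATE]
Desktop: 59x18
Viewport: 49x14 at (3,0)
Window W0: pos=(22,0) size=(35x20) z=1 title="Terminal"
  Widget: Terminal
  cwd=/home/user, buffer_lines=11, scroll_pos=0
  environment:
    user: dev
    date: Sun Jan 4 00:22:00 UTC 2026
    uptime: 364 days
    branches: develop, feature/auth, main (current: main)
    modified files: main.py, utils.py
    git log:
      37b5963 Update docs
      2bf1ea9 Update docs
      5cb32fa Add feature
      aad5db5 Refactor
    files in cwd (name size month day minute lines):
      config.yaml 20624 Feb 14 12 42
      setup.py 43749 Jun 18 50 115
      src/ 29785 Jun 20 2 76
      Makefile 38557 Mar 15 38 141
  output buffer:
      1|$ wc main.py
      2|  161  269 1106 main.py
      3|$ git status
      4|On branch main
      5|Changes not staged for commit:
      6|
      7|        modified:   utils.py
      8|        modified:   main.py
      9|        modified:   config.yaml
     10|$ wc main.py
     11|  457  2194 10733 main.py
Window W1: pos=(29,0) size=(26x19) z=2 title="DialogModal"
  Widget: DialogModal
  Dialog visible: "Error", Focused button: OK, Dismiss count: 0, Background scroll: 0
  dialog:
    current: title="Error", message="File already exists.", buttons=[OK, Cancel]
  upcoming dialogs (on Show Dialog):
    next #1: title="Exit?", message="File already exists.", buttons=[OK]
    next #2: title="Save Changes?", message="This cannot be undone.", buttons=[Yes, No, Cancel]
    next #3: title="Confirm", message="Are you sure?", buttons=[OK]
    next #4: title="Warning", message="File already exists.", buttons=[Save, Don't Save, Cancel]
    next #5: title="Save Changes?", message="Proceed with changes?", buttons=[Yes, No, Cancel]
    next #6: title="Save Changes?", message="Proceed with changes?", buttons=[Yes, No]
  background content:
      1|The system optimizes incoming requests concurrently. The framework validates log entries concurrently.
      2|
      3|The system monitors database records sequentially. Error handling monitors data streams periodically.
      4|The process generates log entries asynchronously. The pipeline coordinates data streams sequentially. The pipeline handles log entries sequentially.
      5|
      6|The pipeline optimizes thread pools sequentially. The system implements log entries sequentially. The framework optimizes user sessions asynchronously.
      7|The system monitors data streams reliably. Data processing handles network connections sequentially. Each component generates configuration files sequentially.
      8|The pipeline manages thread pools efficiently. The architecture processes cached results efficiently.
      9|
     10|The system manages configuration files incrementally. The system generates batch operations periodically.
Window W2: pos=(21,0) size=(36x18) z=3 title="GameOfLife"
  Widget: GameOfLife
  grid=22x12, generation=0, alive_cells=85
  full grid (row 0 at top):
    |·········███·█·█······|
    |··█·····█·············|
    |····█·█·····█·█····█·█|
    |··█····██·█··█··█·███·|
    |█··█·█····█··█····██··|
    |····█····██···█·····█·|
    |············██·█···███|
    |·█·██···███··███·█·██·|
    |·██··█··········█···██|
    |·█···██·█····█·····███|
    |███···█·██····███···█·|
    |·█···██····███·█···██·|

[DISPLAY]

                  ┏━━━━━━━━━━━━━━━━━━━━━━━━━━━━━━
                  ┃ GameOfLife                   
                  ┠──────────────────────────────
                  ┃Gen: 0                        
                  ┃·········███·█·█······        
                  ┃··█·····█·············        
                  ┃····█·█·····█·█····█·█        
                  ┃··█····██·█··█··█·███·        
                  ┃█··█·█····█··█····██··        
                  ┃····█····██···█·····█·        
                  ┃············██·█···███        
                  ┃·█·██···███··███·█·██·        
                  ┃·██··█··········█···██        
                  ┃·█···██·█····█·····███        


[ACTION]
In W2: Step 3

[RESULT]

                  ┏━━━━━━━━━━━━━━━━━━━━━━━━━━━━━━
                  ┃ GameOfLife                   
                  ┠──────────────────────────────
                  ┃Gen: 3                        
                  ┃···········█··█·······        
                  ┃······█····█··█·······        
                  ┃····██·█···█·█····█···        
                  ┃····█···········██·█··        
                  ┃········█······█······        
                  ┃·····█··██····█·······        
                  ┃·█···█████····███···█·        
                  ┃█············████···█·        
                  ┃···███······███··███··        
                  ┃█·█·█·······█·█··█··█·        


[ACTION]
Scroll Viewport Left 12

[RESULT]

                     ┏━━━━━━━━━━━━━━━━━━━━━━━━━━━
                     ┃ GameOfLife                
                     ┠───────────────────────────
                     ┃Gen: 3                     
                     ┃···········█··█·······     
                     ┃······█····█··█·······     
                     ┃····██·█···█·█····█···     
                     ┃····█···········██·█··     
                     ┃········█······█······     
                     ┃·····█··██····█·······     
                     ┃·█···█████····███···█·     
                     ┃█············████···█·     
                     ┃···███······███··███··     
                     ┃█·█·█·······█·█··█··█·     


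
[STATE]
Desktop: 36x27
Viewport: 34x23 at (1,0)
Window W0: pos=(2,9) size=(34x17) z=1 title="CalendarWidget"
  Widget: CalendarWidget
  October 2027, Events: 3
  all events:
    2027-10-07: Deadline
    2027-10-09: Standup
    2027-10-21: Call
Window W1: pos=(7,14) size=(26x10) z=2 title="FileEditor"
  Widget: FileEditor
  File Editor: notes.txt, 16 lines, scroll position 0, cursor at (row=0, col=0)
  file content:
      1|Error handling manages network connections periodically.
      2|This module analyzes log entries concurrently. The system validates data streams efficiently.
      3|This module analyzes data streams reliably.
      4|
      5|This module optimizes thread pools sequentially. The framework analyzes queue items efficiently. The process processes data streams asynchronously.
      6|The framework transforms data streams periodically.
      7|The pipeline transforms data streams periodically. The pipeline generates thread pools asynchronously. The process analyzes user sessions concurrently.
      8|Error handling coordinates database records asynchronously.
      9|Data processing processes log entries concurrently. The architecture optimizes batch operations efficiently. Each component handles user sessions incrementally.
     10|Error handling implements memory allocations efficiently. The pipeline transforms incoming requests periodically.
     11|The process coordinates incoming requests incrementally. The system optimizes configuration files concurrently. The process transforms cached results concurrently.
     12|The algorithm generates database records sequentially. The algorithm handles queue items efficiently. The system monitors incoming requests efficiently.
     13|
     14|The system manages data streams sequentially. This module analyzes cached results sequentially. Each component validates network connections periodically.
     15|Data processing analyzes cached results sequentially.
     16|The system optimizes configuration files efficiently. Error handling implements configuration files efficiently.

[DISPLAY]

                                  
                                  
                                  
                                  
                                  
                                  
                                  
                                  
                                  
 ┏━━━━━━━━━━━━━━━━━━━━━━━━━━━━━━━━
 ┃ CalendarWidget                 
 ┠────────────────────────────────
 ┃          October 2027          
 ┃Mo Tu We Th Fr Sa Su            
 ┃    ┏━━━━━━━━━━━━━━━━━━━━━━━━┓  
 ┃ 4  ┃ FileEditor             ┃  
 ┃11 1┠────────────────────────┨  
 ┃18 1┃█rror handling manages ▲┃  
 ┃25 2┃This module analyzes lo█┃  
 ┃    ┃This module analyzes da░┃  
 ┃    ┃                       ░┃  
 ┃    ┃This module optimizes t░┃  
 ┃    ┃The framework transform▼┃  


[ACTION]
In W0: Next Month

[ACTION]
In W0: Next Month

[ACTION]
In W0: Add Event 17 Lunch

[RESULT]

                                  
                                  
                                  
                                  
                                  
                                  
                                  
                                  
                                  
 ┏━━━━━━━━━━━━━━━━━━━━━━━━━━━━━━━━
 ┃ CalendarWidget                 
 ┠────────────────────────────────
 ┃         December 2027          
 ┃Mo Tu We Th Fr Sa Su            
 ┃    ┏━━━━━━━━━━━━━━━━━━━━━━━━┓  
 ┃ 6  ┃ FileEditor             ┃  
 ┃13 1┠────────────────────────┨  
 ┃20 2┃█rror handling manages ▲┃  
 ┃27 2┃This module analyzes lo█┃  
 ┃    ┃This module analyzes da░┃  
 ┃    ┃                       ░┃  
 ┃    ┃This module optimizes t░┃  
 ┃    ┃The framework transform▼┃  


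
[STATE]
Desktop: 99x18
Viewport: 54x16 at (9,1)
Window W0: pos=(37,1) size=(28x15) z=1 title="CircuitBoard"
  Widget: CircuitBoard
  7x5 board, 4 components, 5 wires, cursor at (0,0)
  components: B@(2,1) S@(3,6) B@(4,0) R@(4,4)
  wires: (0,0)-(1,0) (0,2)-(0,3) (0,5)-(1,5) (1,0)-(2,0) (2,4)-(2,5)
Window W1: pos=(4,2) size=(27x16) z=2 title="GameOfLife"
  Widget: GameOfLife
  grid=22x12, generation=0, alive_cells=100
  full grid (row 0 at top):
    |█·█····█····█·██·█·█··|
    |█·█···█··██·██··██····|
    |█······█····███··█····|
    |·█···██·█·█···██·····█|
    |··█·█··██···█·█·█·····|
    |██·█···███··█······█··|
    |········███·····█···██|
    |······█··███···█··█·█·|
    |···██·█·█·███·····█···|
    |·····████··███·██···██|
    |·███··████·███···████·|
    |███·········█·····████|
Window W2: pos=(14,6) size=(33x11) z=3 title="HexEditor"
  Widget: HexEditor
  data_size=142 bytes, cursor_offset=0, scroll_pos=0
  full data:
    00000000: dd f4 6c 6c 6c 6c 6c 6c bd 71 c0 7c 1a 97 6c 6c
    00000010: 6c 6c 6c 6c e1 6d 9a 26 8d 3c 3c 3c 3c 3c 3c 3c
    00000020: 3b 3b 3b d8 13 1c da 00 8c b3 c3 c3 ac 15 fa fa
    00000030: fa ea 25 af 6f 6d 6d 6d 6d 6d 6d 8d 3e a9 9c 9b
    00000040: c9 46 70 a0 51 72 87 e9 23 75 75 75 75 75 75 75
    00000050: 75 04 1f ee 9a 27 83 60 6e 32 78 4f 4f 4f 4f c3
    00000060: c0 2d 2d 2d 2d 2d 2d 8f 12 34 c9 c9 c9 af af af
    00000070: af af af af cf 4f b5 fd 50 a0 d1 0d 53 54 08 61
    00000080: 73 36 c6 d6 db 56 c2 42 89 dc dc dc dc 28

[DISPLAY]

                            ┏━━━━━━━━━━━━━━━━━━━━━━━━━
━━━━━━━━━━━━━━━━━━━━━┓      ┃ CircuitBoard            
eOfLife              ┃      ┠─────────────────────────
─────────────────────┨      ┃   0 1 2 3 4 5 6         
 0                   ┃      ┃0  [.]      · ─ ·       ·
···█·┏━━━━━━━━━━━━━━━━━━━━━━━━━━━━━━━┓               │
··█··┃ HexEditor                     ┃               ·
···█·┠───────────────────────────────┨                
·██·█┃00000000  DD f4 6c 6c 6c 6c 6c ┃           · ─ ·
█··██┃00000010  6c 6c 6c 6c e1 6d 9a ┃                
···██┃00000020  3b 3b 3b d8 13 1c da ┃                
····█┃00000030  fa ea 25 af 6f 6d 6d ┃                
··█··┃00000040  c9 46 70 a0 51 72 87 ┃           R    
█·█·█┃00000050  75 04 1f ee 9a 27 83 ┃0,0)            
·████┃00000060  c0 2d 2d 2d 2d 2d 2d ┃━━━━━━━━━━━━━━━━
··███┗━━━━━━━━━━━━━━━━━━━━━━━━━━━━━━━┛                


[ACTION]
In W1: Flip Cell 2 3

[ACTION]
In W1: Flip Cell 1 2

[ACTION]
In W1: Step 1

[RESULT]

                            ┏━━━━━━━━━━━━━━━━━━━━━━━━━
━━━━━━━━━━━━━━━━━━━━━┓      ┃ CircuitBoard            
eOfLife              ┃      ┠─────────────────────────
─────────────────────┨      ┃   0 1 2 3 4 5 6         
 1                   ┃      ┃0  [.]      · ─ ·       ·
·····┏━━━━━━━━━━━━━━━━━━━━━━━━━━━━━━━┓               │
··███┃ HexEditor                     ┃               ·
·█·██┠───────────────────────────────┨                
███·█┃00000000  DD f4 6c 6c 6c 6c 6c ┃           · ─ ·
██···┃00000010  6c 6c 6c 6c e1 6d 9a ┃                
·····┃00000020  3b 3b 3b d8 13 1c da ┃                
·····┃00000030  fa ea 25 af 6f 6d 6d ┃                
·█···┃00000040  c9 46 70 a0 51 72 87 ┃           R    
█···█┃00000050  75 04 1f ee 9a 27 83 ┃0,0)            
·····┃00000060  c0 2d 2d 2d 2d 2d 2d ┃━━━━━━━━━━━━━━━━
·█···┗━━━━━━━━━━━━━━━━━━━━━━━━━━━━━━━┛                


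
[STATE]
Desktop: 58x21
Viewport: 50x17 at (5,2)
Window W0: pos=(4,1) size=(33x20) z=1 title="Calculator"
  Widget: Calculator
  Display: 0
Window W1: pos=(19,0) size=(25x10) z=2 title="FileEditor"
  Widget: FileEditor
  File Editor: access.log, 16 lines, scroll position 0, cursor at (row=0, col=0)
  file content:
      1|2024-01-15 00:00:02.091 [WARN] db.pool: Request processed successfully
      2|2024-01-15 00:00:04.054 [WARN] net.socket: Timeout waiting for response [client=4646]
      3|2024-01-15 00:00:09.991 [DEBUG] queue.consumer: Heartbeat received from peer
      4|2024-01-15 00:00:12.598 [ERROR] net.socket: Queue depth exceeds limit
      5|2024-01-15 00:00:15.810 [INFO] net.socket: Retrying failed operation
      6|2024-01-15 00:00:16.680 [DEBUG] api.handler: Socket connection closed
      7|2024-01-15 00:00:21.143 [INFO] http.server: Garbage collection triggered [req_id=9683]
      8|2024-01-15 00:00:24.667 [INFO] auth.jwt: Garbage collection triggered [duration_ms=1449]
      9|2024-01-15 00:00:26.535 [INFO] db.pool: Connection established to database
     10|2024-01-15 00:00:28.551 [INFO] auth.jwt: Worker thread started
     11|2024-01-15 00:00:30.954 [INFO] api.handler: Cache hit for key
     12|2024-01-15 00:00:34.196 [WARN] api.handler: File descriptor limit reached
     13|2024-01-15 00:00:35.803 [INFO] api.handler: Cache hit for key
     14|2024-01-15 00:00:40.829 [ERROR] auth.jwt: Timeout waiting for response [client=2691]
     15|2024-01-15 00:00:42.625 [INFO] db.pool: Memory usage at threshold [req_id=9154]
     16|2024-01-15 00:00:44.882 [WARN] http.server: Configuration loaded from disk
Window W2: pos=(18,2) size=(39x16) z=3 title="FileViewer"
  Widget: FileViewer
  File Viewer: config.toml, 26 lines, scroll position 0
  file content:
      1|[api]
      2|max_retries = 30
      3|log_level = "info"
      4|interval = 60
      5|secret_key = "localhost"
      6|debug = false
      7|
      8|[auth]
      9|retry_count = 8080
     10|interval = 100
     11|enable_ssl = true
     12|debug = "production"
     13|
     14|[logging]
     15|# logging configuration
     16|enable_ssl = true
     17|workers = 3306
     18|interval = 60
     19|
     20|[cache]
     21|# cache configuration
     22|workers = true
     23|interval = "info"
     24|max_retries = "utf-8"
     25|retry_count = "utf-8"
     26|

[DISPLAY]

 Calculator  ┏━━━━━━━━━━━━━━━━━━━━━━━━━━━━━━━━━━━━
─────────────┃ FileViewer                         
             ┠────────────────────────────────────
┌───┬───┬───┬┃[api]                               
│ 7 │ 8 │ 9 │┃max_retries = 30                    
├───┼───┼───┼┃log_level = "info"                  
│ 4 │ 5 │ 6 │┃interval = 60                       
├───┼───┼───┼┃secret_key = "localhost"            
│ 1 │ 2 │ 3 │┃debug = false                       
├───┼───┼───┼┃                                    
│ 0 │ . │ = │┃[auth]                              
├───┼───┼───┼┃retry_count = 8080                  
│ C │ MC│ MR│┃interval = 100                      
└───┴───┴───┴┃enable_ssl = true                   
             ┃debug = "production"                
             ┗━━━━━━━━━━━━━━━━━━━━━━━━━━━━━━━━━━━━
                               ┃                  


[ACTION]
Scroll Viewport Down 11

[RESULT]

             ┠────────────────────────────────────
┌───┬───┬───┬┃[api]                               
│ 7 │ 8 │ 9 │┃max_retries = 30                    
├───┼───┼───┼┃log_level = "info"                  
│ 4 │ 5 │ 6 │┃interval = 60                       
├───┼───┼───┼┃secret_key = "localhost"            
│ 1 │ 2 │ 3 │┃debug = false                       
├───┼───┼───┼┃                                    
│ 0 │ . │ = │┃[auth]                              
├───┼───┼───┼┃retry_count = 8080                  
│ C │ MC│ MR│┃interval = 100                      
└───┴───┴───┴┃enable_ssl = true                   
             ┃debug = "production"                
             ┗━━━━━━━━━━━━━━━━━━━━━━━━━━━━━━━━━━━━
                               ┃                  
                               ┃                  
━━━━━━━━━━━━━━━━━━━━━━━━━━━━━━━┛                  


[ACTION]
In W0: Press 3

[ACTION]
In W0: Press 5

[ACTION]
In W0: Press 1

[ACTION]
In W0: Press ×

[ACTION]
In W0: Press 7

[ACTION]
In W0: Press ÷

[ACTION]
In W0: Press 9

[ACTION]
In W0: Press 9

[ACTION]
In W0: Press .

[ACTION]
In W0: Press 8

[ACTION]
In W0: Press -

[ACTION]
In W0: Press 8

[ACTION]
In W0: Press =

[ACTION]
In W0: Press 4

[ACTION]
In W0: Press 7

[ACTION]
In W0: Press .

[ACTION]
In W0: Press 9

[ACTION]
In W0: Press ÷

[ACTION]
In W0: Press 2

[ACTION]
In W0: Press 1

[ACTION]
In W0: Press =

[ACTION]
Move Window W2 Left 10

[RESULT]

   ┠─────────────────────────────────────┨        
┌──┃[api]                               ▲┃        
│ 7┃max_retries = 30                    █┃        
├──┃log_level = "info"                  ░┃        
│ 4┃interval = 60                       ░┃        
├──┃secret_key = "localhost"            ░┃        
│ 1┃debug = false                       ░┃        
├──┃                                    ░┃        
│ 0┃[auth]                              ░┃        
├──┃retry_count = 8080                  ░┃        
│ C┃interval = 100                      ░┃        
└──┃enable_ssl = true                   ░┃        
   ┃debug = "production"                ▼┃        
   ┗━━━━━━━━━━━━━━━━━━━━━━━━━━━━━━━━━━━━━┛        
                               ┃                  
                               ┃                  
━━━━━━━━━━━━━━━━━━━━━━━━━━━━━━━┛                  
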